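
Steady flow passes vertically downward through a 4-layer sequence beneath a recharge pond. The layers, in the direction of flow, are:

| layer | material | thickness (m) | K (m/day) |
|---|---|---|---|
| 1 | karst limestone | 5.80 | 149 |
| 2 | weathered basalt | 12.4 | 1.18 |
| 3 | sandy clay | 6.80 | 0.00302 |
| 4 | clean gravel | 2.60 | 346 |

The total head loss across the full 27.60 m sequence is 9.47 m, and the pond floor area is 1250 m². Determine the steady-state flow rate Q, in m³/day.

5.23

Flow is perpendicular to layering, so the layers act in series and the equivalent K is the thickness-weighted harmonic mean.
Total thickness L = 5.80 + 12.4 + 6.80 + 2.60 = 27.60 m.
Σ(b_i/K_i) = 5.80/149 + 12.4/1.18 + 6.80/0.00302 + 2.60/346 = 2262 d.
K_eq = L / Σ(b_i/K_i) = 27.60 / 2262 = 0.01220 m/day.
Q = K_eq · A · (Δh/L) = 0.01220 × 1250 × (9.47/27.60) = 5.233 m³/day.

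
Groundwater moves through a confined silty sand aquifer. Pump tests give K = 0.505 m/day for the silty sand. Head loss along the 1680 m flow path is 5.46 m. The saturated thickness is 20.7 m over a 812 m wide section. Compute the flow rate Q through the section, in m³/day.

27.6

Cross-sectional area A = 812 × 20.7 = 16808 m².
Hydraulic gradient i = Δh / L = 5.46 / 1680 = 0.003250.
Darcy's law: Q = K · A · i = 0.5050 × 16808 × 0.003250 = 27.59 m³/day.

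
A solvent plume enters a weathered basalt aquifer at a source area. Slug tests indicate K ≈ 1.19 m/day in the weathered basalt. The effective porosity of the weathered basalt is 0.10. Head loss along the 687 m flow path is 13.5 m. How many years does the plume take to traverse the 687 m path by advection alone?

Hydraulic gradient i = Δh / L = 13.5 / 687 = 0.01965.
Darcy flux q = K · i = 1.190 × 0.01965 = 0.02338 m/day.
Seepage velocity v = q / n_e = 0.02338 / 0.10 = 0.2338 m/day.
Travel time t = L / v = 687 / 0.2338 = 2938 days = 8.043 years.

8.04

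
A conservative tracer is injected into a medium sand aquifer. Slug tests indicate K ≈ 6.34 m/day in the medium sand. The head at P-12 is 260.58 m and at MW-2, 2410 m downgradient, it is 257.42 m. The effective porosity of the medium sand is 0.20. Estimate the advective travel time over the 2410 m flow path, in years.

159

Hydraulic gradient i = (260.58 − 257.42) / 2410 = 3.16 / 2410 = 0.001311.
Darcy flux q = K · i = 6.340 × 0.001311 = 0.008313 m/day.
Seepage velocity v = q / n_e = 0.008313 / 0.20 = 0.04157 m/day.
Travel time t = L / v = 2410 / 0.04157 = 57981 days = 158.7 years.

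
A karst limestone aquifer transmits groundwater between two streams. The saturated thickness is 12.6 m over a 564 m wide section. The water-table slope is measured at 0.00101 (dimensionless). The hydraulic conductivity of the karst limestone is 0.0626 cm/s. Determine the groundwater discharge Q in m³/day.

388

Convert K: 0.0626 cm/s × 864 = 54.09 m/day.
Cross-sectional area A = 564 × 12.6 = 7106 m².
Hydraulic gradient i = 0.00101.
Darcy's law: Q = K · A · i = 54.09 × 7106 × 0.001010 = 388.2 m³/day.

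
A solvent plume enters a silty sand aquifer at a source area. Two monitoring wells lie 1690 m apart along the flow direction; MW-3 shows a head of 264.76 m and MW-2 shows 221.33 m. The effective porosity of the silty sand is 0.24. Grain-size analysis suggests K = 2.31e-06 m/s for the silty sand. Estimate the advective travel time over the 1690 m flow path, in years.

217

Convert K: 2.31e-06 m/s × 86400 = 0.1996 m/day.
Hydraulic gradient i = (264.76 − 221.33) / 1690 = 43.43 / 1690 = 0.02570.
Darcy flux q = K · i = 0.1996 × 0.02570 = 0.005129 m/day.
Seepage velocity v = q / n_e = 0.005129 / 0.24 = 0.02137 m/day.
Travel time t = L / v = 1690 / 0.02137 = 79080 days = 216.5 years.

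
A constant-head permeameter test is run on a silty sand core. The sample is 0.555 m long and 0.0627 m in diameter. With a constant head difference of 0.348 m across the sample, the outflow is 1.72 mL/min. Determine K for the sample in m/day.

Cross-sectional area A = π·(d/2)² = π × (0.0627/2)² = 0.003088 m².
Convert discharge: 1.72 mL/min = 2.867e-08 m³/s.
Darcy's law rearranged: K = Q·L / (A·Δh) = 2.867e-08 × 0.555 / (0.003088 × 0.348) = 1.481e-05 m/s = 1.279 m/day.

1.28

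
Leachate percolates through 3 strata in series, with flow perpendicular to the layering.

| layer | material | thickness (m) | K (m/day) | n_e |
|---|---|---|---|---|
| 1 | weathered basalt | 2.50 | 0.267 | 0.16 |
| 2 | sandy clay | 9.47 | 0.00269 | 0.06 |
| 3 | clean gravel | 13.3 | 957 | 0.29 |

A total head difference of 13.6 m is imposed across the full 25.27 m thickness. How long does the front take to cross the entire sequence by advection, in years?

3.43

With flow normal to the layers, continuity requires the same specific discharge q through every layer.
Σ(b_i/K_i) = 2.50/0.267 + 9.47/0.00269 + 13.3/957 = 3530 d.
q = Δh / Σ(b_i/K_i) = 13.6 / 3530 = 0.003853 m/day.
In each layer the seepage velocity is v_i = q/n_i, so the layer transit time is t_i = b_i·n_i / q:
  layer 1 (weathered basalt): t_1 = 2.50 × 0.16 / 0.003853 = 103.8 d
  layer 2 (sandy clay): t_2 = 9.47 × 0.06 / 0.003853 = 147.5 d
  layer 3 (clean gravel): t_3 = 13.3 × 0.29 / 0.003853 = 1001 d
Total t = Σ t_i = 1252 days = 3.429 years.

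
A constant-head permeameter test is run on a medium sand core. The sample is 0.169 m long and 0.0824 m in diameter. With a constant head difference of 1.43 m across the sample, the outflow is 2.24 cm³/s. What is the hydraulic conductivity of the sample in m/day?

4.29

Cross-sectional area A = π·(d/2)² = π × (0.0824/2)² = 0.005333 m².
Convert discharge: 2.24 cm³/s = 2.240e-06 m³/s.
Darcy's law rearranged: K = Q·L / (A·Δh) = 2.240e-06 × 0.169 / (0.005333 × 1.43) = 4.964e-05 m/s = 4.289 m/day.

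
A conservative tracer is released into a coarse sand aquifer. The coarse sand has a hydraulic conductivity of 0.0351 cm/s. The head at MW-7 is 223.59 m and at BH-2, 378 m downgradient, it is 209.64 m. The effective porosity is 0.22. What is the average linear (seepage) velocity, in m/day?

5.09

Convert K: 0.0351 cm/s × 864 = 30.33 m/day.
Hydraulic gradient i = (223.59 − 209.64) / 378 = 13.95 / 378 = 0.03690.
Darcy flux q = K · i = 30.33 × 0.03690 = 1.119 m/day.
Seepage velocity v = q / n_e = 1.119 / 0.22 = 5.087 m/day.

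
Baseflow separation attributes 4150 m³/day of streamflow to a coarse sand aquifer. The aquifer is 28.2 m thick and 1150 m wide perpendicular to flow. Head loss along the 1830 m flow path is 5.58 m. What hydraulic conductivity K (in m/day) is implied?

Cross-sectional area A = 1150 × 28.2 = 32430 m².
Hydraulic gradient i = Δh / L = 5.58 / 1830 = 0.003049.
From Q = K·A·i, K = Q / (A·i) = 4150 / (32430 × 0.003049) = 41.97 m/day.

42.0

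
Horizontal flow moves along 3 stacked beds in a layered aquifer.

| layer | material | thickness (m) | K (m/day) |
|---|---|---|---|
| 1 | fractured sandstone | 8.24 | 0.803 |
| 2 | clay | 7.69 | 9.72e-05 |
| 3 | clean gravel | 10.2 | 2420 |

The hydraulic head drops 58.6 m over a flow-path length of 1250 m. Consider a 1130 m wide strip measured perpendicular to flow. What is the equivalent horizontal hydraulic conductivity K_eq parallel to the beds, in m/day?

945

Flow is parallel to layering, so each bed carries its own Darcy discharge and the transmissivities add.
Σ(K_i·b_i) = 0.803×8.24 + 9.72e-05×7.69 + 2420×10.2 = 24691 m²/day.
Total thickness b = 26.13 m, so K_eq = Σ(K_i·b_i)/b = 944.9 m/day.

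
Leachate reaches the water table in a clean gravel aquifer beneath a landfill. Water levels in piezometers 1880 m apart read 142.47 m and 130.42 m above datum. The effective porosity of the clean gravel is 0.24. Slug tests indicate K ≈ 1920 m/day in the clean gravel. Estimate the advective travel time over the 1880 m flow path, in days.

Hydraulic gradient i = (142.47 − 130.42) / 1880 = 12.05 / 1880 = 0.006410.
Darcy flux q = K · i = 1920 × 0.006410 = 12.31 m/day.
Seepage velocity v = q / n_e = 12.31 / 0.24 = 51.28 m/day.
Travel time t = L / v = 1880 / 51.28 = 36.66 days.

36.7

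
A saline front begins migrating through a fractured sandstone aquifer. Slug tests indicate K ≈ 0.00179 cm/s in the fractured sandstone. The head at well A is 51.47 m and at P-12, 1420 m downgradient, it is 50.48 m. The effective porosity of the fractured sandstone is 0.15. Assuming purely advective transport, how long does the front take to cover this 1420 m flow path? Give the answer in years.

Convert K: 0.00179 cm/s × 864 = 1.547 m/day.
Hydraulic gradient i = (51.47 − 50.48) / 1420 = 0.99 / 1420 = 0.0006972.
Darcy flux q = K · i = 1.547 × 0.0006972 = 0.001078 m/day.
Seepage velocity v = q / n_e = 0.001078 / 0.15 = 0.007188 m/day.
Travel time t = L / v = 1420 / 0.007188 = 1.975e+05 days = 540.8 years.

541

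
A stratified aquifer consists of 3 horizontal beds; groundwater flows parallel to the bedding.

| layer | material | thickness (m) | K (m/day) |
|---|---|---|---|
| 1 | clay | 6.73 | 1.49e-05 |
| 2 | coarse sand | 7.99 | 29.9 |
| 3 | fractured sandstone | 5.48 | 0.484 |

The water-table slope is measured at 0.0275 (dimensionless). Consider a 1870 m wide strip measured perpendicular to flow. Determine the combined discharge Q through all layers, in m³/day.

Flow is parallel to layering, so each bed carries its own Darcy discharge and the transmissivities add.
Σ(K_i·b_i) = 1.49e-05×6.73 + 29.9×7.99 + 0.484×5.48 = 241.6 m²/day.
Hydraulic gradient i = 0.0275.
Q = Σ(K_i·b_i) · W · i = 241.6 × 1870 × 0.02750 = 12422 m³/day.

12400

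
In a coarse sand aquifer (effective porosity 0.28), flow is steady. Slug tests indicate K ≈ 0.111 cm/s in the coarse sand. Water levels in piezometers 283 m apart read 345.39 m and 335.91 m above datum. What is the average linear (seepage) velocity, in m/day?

11.5

Convert K: 0.111 cm/s × 864 = 95.90 m/day.
Hydraulic gradient i = (345.39 − 335.91) / 283 = 9.48 / 283 = 0.03350.
Darcy flux q = K · i = 95.90 × 0.03350 = 3.213 m/day.
Seepage velocity v = q / n_e = 3.213 / 0.28 = 11.47 m/day.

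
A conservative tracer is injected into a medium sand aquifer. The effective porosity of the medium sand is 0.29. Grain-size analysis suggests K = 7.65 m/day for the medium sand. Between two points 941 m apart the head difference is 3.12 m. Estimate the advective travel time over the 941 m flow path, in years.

29.5

Hydraulic gradient i = Δh / L = 3.12 / 941 = 0.003316.
Darcy flux q = K · i = 7.650 × 0.003316 = 0.02536 m/day.
Seepage velocity v = q / n_e = 0.02536 / 0.29 = 0.08746 m/day.
Travel time t = L / v = 941 / 0.08746 = 10759 days = 29.46 years.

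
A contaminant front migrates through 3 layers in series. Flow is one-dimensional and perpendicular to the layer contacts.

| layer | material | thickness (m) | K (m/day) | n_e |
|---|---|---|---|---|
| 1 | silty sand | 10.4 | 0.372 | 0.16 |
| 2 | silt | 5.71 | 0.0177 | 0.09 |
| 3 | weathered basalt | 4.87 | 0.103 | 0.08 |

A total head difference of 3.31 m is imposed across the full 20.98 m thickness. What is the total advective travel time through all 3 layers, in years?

With flow normal to the layers, continuity requires the same specific discharge q through every layer.
Σ(b_i/K_i) = 10.4/0.372 + 5.71/0.0177 + 4.87/0.103 = 397.8 d.
q = Δh / Σ(b_i/K_i) = 3.31 / 397.8 = 0.008320 m/day.
In each layer the seepage velocity is v_i = q/n_i, so the layer transit time is t_i = b_i·n_i / q:
  layer 1 (silty sand): t_1 = 10.4 × 0.16 / 0.008320 = 200.0 d
  layer 2 (silt): t_2 = 5.71 × 0.09 / 0.008320 = 61.77 d
  layer 3 (weathered basalt): t_3 = 4.87 × 0.08 / 0.008320 = 46.83 d
Total t = Σ t_i = 308.6 days = 0.8449 years.

0.845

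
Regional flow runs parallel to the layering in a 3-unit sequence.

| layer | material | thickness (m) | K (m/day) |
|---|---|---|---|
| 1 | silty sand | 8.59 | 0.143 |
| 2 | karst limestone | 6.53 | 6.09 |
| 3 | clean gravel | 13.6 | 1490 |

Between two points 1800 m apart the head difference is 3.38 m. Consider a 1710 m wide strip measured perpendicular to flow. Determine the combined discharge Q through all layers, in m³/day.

Flow is parallel to layering, so each bed carries its own Darcy discharge and the transmissivities add.
Σ(K_i·b_i) = 0.143×8.59 + 6.09×6.53 + 1490×13.6 = 20305 m²/day.
Hydraulic gradient i = Δh / L = 3.38 / 1800 = 0.001878.
Q = Σ(K_i·b_i) · W · i = 20305 × 1710 × 0.001878 = 65199 m³/day.

65200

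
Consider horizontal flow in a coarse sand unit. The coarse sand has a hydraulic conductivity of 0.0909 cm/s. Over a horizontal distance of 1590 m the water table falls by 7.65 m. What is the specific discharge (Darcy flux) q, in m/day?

Convert K: 0.0909 cm/s × 864 = 78.54 m/day.
Hydraulic gradient i = Δh / L = 7.65 / 1590 = 0.004811.
Specific discharge q = K · i = 78.54 × 0.004811 = 0.3779 m/day.

0.378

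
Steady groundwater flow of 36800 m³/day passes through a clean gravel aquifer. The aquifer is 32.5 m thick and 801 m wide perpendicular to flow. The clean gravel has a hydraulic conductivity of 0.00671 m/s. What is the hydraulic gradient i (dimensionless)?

Convert K: 0.00671 m/s × 86400 = 579.7 m/day.
Cross-sectional area A = 801 × 32.5 = 26032 m².
From Q = K·A·i, i = Q / (K·A) = 36800 / (579.7 × 26032) = 0.002438.

0.00244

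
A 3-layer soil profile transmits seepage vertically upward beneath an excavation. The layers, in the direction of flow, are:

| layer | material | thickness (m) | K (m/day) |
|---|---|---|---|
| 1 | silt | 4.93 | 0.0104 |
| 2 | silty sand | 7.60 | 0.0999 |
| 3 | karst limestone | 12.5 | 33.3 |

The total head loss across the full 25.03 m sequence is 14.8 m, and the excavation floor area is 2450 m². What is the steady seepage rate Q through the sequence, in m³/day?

Flow is perpendicular to layering, so the layers act in series and the equivalent K is the thickness-weighted harmonic mean.
Total thickness L = 4.93 + 7.60 + 12.5 = 25.03 m.
Σ(b_i/K_i) = 4.93/0.0104 + 7.60/0.0999 + 12.5/33.3 = 550.5 d.
K_eq = L / Σ(b_i/K_i) = 25.03 / 550.5 = 0.04547 m/day.
Q = K_eq · A · (Δh/L) = 0.04547 × 2450 × (14.8/25.03) = 65.87 m³/day.

65.9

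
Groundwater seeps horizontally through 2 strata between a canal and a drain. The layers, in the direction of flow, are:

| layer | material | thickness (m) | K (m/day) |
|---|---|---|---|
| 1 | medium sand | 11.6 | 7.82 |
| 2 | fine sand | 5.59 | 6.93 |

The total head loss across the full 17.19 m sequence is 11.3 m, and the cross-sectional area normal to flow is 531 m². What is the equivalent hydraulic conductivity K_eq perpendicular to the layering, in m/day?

7.51

Flow is perpendicular to layering, so the layers act in series and the equivalent K is the thickness-weighted harmonic mean.
Total thickness L = 11.6 + 5.59 = 17.19 m.
Σ(b_i/K_i) = 11.6/7.82 + 5.59/6.93 = 2.290 d.
K_eq = L / Σ(b_i/K_i) = 17.19 / 2.290 = 7.507 m/day.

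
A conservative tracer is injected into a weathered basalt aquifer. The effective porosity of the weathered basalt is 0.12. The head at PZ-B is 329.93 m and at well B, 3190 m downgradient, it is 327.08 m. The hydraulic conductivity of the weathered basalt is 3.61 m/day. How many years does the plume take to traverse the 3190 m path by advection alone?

Hydraulic gradient i = (329.93 − 327.08) / 3190 = 2.85 / 3190 = 0.0008934.
Darcy flux q = K · i = 3.610 × 0.0008934 = 0.003225 m/day.
Seepage velocity v = q / n_e = 0.003225 / 0.12 = 0.02688 m/day.
Travel time t = L / v = 3190 / 0.02688 = 1.187e+05 days = 325.0 years.

325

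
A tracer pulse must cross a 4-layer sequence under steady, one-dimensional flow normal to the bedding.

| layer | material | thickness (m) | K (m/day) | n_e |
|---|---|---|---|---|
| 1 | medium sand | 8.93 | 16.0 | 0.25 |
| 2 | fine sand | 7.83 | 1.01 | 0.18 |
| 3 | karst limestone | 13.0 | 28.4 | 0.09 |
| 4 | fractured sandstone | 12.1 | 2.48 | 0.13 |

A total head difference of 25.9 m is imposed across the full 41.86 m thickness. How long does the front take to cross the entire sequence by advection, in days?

3.36

With flow normal to the layers, continuity requires the same specific discharge q through every layer.
Σ(b_i/K_i) = 8.93/16.0 + 7.83/1.01 + 13.0/28.4 + 12.1/2.48 = 13.65 d.
q = Δh / Σ(b_i/K_i) = 25.9 / 13.65 = 1.898 m/day.
In each layer the seepage velocity is v_i = q/n_i, so the layer transit time is t_i = b_i·n_i / q:
  layer 1 (medium sand): t_1 = 8.93 × 0.25 / 1.898 = 1.176 d
  layer 2 (fine sand): t_2 = 7.83 × 0.18 / 1.898 = 0.7426 d
  layer 3 (karst limestone): t_3 = 13.0 × 0.09 / 1.898 = 0.6165 d
  layer 4 (fractured sandstone): t_4 = 12.1 × 0.13 / 1.898 = 0.8289 d
Total t = Σ t_i = 3.364 days.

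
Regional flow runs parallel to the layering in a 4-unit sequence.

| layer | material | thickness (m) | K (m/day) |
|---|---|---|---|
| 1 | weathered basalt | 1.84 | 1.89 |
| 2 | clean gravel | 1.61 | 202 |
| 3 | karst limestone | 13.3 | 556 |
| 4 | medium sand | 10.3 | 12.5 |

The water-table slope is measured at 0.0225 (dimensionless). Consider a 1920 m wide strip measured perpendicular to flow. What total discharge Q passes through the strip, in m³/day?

Flow is parallel to layering, so each bed carries its own Darcy discharge and the transmissivities add.
Σ(K_i·b_i) = 1.89×1.84 + 202×1.61 + 556×13.3 + 12.5×10.3 = 7852 m²/day.
Hydraulic gradient i = 0.0225.
Q = Σ(K_i·b_i) · W · i = 7852 × 1920 × 0.02250 = 3.392e+05 m³/day.

339000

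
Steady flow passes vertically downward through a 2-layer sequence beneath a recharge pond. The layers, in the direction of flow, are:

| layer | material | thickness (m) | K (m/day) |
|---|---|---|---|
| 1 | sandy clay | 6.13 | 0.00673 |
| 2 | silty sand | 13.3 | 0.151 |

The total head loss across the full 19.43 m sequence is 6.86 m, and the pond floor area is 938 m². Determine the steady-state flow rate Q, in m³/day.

Flow is perpendicular to layering, so the layers act in series and the equivalent K is the thickness-weighted harmonic mean.
Total thickness L = 6.13 + 13.3 = 19.43 m.
Σ(b_i/K_i) = 6.13/0.00673 + 13.3/0.151 = 998.9 d.
K_eq = L / Σ(b_i/K_i) = 19.43 / 998.9 = 0.01945 m/day.
Q = K_eq · A · (Δh/L) = 0.01945 × 938 × (6.86/19.43) = 6.442 m³/day.

6.44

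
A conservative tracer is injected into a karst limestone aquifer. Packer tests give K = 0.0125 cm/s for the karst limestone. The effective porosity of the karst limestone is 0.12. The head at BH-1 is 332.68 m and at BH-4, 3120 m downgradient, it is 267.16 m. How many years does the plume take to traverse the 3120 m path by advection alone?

4.52

Convert K: 0.0125 cm/s × 864 = 10.80 m/day.
Hydraulic gradient i = (332.68 − 267.16) / 3120 = 65.52 / 3120 = 0.02100.
Darcy flux q = K · i = 10.80 × 0.02100 = 0.2268 m/day.
Seepage velocity v = q / n_e = 0.2268 / 0.12 = 1.890 m/day.
Travel time t = L / v = 3120 / 1.890 = 1651 days = 4.520 years.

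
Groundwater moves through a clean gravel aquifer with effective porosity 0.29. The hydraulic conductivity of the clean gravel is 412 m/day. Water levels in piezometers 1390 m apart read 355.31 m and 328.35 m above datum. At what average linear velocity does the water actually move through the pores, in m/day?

27.6

Hydraulic gradient i = (355.31 − 328.35) / 1390 = 26.96 / 1390 = 0.01940.
Darcy flux q = K · i = 412.0 × 0.01940 = 7.991 m/day.
Seepage velocity v = q / n_e = 7.991 / 0.29 = 27.56 m/day.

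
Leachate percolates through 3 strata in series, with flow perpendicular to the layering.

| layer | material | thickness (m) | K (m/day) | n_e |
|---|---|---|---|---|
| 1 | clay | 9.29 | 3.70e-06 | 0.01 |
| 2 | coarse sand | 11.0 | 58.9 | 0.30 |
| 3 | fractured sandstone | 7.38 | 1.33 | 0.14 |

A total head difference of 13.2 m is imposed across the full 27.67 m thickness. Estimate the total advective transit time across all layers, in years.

2310

With flow normal to the layers, continuity requires the same specific discharge q through every layer.
Σ(b_i/K_i) = 9.29/3.70e-06 + 11.0/58.9 + 7.38/1.33 = 2.511e+06 d.
q = Δh / Σ(b_i/K_i) = 13.2 / 2.511e+06 = 5.257e-06 m/day.
In each layer the seepage velocity is v_i = q/n_i, so the layer transit time is t_i = b_i·n_i / q:
  layer 1 (clay): t_1 = 9.29 × 0.01 / 5.257e-06 = 17671 d
  layer 2 (coarse sand): t_2 = 11.0 × 0.30 / 5.257e-06 = 6.277e+05 d
  layer 3 (fractured sandstone): t_3 = 7.38 × 0.14 / 5.257e-06 = 1.965e+05 d
Total t = Σ t_i = 8.419e+05 days = 2305 years.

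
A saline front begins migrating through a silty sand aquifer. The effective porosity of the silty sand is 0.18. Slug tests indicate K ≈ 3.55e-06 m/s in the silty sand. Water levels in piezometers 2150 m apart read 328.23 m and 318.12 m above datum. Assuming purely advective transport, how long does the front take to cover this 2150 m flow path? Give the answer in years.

735

Convert K: 3.55e-06 m/s × 86400 = 0.3067 m/day.
Hydraulic gradient i = (328.23 − 318.12) / 2150 = 10.11 / 2150 = 0.004702.
Darcy flux q = K · i = 0.3067 × 0.004702 = 0.001442 m/day.
Seepage velocity v = q / n_e = 0.001442 / 0.18 = 0.008013 m/day.
Travel time t = L / v = 2150 / 0.008013 = 2.683e+05 days = 734.6 years.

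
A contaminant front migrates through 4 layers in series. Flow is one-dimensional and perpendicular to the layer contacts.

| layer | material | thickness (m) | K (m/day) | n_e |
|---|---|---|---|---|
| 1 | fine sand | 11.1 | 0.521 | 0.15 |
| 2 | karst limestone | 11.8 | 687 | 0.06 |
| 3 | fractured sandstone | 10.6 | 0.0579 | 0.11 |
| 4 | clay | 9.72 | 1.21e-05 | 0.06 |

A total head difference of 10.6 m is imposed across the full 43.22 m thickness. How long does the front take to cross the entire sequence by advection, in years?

With flow normal to the layers, continuity requires the same specific discharge q through every layer.
Σ(b_i/K_i) = 11.1/0.521 + 11.8/687 + 10.6/0.0579 + 9.72/1.21e-05 = 8.035e+05 d.
q = Δh / Σ(b_i/K_i) = 10.6 / 8.035e+05 = 1.319e-05 m/day.
In each layer the seepage velocity is v_i = q/n_i, so the layer transit time is t_i = b_i·n_i / q:
  layer 1 (fine sand): t_1 = 11.1 × 0.15 / 1.319e-05 = 1.262e+05 d
  layer 2 (karst limestone): t_2 = 11.8 × 0.06 / 1.319e-05 = 53668 d
  layer 3 (fractured sandstone): t_3 = 10.6 × 0.11 / 1.319e-05 = 88386 d
  layer 4 (clay): t_4 = 9.72 × 0.06 / 1.319e-05 = 44208 d
Total t = Σ t_i = 3.125e+05 days = 855.5 years.

856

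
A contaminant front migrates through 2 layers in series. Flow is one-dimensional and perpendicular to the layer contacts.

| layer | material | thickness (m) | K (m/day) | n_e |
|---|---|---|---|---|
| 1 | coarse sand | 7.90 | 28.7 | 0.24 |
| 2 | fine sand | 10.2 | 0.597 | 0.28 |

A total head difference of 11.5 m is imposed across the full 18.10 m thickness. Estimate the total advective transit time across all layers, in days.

With flow normal to the layers, continuity requires the same specific discharge q through every layer.
Σ(b_i/K_i) = 7.90/28.7 + 10.2/0.597 = 17.36 d.
q = Δh / Σ(b_i/K_i) = 11.5 / 17.36 = 0.6624 m/day.
In each layer the seepage velocity is v_i = q/n_i, so the layer transit time is t_i = b_i·n_i / q:
  layer 1 (coarse sand): t_1 = 7.90 × 0.24 / 0.6624 = 2.862 d
  layer 2 (fine sand): t_2 = 10.2 × 0.28 / 0.6624 = 4.311 d
Total t = Σ t_i = 7.174 days.

7.17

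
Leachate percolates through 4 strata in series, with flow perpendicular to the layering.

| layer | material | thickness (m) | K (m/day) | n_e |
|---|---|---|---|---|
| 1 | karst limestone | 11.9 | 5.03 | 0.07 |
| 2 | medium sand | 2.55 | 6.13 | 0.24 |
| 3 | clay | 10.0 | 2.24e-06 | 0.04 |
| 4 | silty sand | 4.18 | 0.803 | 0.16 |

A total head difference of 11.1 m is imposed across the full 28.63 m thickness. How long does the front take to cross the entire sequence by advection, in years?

2770

With flow normal to the layers, continuity requires the same specific discharge q through every layer.
Σ(b_i/K_i) = 11.9/5.03 + 2.55/6.13 + 10.0/2.24e-06 + 4.18/0.803 = 4.464e+06 d.
q = Δh / Σ(b_i/K_i) = 11.1 / 4.464e+06 = 2.486e-06 m/day.
In each layer the seepage velocity is v_i = q/n_i, so the layer transit time is t_i = b_i·n_i / q:
  layer 1 (karst limestone): t_1 = 11.9 × 0.07 / 2.486e-06 = 3.350e+05 d
  layer 2 (medium sand): t_2 = 2.55 × 0.24 / 2.486e-06 = 2.461e+05 d
  layer 3 (clay): t_3 = 10.0 × 0.04 / 2.486e-06 = 1.609e+05 d
  layer 4 (silty sand): t_4 = 4.18 × 0.16 / 2.486e-06 = 2.690e+05 d
Total t = Σ t_i = 1.011e+06 days = 2768 years.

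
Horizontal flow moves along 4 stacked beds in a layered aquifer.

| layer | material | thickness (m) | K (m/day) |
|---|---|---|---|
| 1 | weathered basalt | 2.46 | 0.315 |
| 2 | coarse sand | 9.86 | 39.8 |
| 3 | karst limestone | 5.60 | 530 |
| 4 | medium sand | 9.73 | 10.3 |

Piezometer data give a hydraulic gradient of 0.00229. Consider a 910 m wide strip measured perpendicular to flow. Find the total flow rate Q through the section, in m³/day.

7210

Flow is parallel to layering, so each bed carries its own Darcy discharge and the transmissivities add.
Σ(K_i·b_i) = 0.315×2.46 + 39.8×9.86 + 530×5.60 + 10.3×9.73 = 3461 m²/day.
Hydraulic gradient i = 0.00229.
Q = Σ(K_i·b_i) · W · i = 3461 × 910 × 0.002290 = 7213 m³/day.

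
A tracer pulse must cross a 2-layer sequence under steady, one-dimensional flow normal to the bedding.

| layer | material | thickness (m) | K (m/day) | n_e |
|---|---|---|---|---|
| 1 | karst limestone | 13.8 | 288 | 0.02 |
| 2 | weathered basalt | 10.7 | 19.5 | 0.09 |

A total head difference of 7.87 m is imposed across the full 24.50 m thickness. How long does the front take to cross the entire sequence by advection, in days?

With flow normal to the layers, continuity requires the same specific discharge q through every layer.
Σ(b_i/K_i) = 13.8/288 + 10.7/19.5 = 0.5966 d.
q = Δh / Σ(b_i/K_i) = 7.87 / 0.5966 = 13.19 m/day.
In each layer the seepage velocity is v_i = q/n_i, so the layer transit time is t_i = b_i·n_i / q:
  layer 1 (karst limestone): t_1 = 13.8 × 0.02 / 13.19 = 0.02092 d
  layer 2 (weathered basalt): t_2 = 10.7 × 0.09 / 13.19 = 0.07301 d
Total t = Σ t_i = 0.09393 days.

0.0939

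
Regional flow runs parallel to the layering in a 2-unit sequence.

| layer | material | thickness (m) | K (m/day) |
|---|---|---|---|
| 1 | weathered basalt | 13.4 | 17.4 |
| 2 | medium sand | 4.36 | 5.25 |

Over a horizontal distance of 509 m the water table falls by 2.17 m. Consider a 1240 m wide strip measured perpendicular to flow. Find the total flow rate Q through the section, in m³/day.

1350

Flow is parallel to layering, so each bed carries its own Darcy discharge and the transmissivities add.
Σ(K_i·b_i) = 17.4×13.4 + 5.25×4.36 = 256.1 m²/day.
Hydraulic gradient i = Δh / L = 2.17 / 509 = 0.004263.
Q = Σ(K_i·b_i) · W · i = 256.1 × 1240 × 0.004263 = 1354 m³/day.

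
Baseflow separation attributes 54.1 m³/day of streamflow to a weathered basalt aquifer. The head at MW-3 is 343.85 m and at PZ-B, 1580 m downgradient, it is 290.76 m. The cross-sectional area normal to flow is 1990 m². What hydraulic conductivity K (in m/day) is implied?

Hydraulic gradient i = (343.85 − 290.76) / 1580 = 53.09 / 1580 = 0.03360.
From Q = K·A·i, K = Q / (A·i) = 54.1 / (1990 × 0.03360) = 0.8091 m/day.

0.809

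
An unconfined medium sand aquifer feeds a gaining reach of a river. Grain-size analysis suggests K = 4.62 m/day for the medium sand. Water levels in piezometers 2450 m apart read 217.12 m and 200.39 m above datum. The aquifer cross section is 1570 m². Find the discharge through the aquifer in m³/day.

Hydraulic gradient i = (217.12 − 200.39) / 2450 = 16.73 / 2450 = 0.006829.
Darcy's law: Q = K · A · i = 4.620 × 1570 × 0.006829 = 49.53 m³/day.

49.5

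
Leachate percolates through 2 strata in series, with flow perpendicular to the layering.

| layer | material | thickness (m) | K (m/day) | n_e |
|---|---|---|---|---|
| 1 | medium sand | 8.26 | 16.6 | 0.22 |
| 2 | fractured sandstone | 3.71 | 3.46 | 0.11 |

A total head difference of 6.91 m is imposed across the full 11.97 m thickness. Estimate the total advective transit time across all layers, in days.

0.506

With flow normal to the layers, continuity requires the same specific discharge q through every layer.
Σ(b_i/K_i) = 8.26/16.6 + 3.71/3.46 = 1.570 d.
q = Δh / Σ(b_i/K_i) = 6.91 / 1.570 = 4.402 m/day.
In each layer the seepage velocity is v_i = q/n_i, so the layer transit time is t_i = b_i·n_i / q:
  layer 1 (medium sand): t_1 = 8.26 × 0.22 / 4.402 = 0.4128 d
  layer 2 (fractured sandstone): t_2 = 3.71 × 0.11 / 4.402 = 0.09271 d
Total t = Σ t_i = 0.5056 days.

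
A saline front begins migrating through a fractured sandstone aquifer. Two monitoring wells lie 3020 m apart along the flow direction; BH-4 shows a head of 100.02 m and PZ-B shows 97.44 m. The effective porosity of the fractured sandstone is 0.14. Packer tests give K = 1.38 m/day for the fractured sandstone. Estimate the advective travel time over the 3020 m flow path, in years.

982

Hydraulic gradient i = (100.02 − 97.44) / 3020 = 2.58 / 3020 = 0.0008543.
Darcy flux q = K · i = 1.380 × 0.0008543 = 0.001179 m/day.
Seepage velocity v = q / n_e = 0.001179 / 0.14 = 0.008421 m/day.
Travel time t = L / v = 3020 / 0.008421 = 3.586e+05 days = 981.9 years.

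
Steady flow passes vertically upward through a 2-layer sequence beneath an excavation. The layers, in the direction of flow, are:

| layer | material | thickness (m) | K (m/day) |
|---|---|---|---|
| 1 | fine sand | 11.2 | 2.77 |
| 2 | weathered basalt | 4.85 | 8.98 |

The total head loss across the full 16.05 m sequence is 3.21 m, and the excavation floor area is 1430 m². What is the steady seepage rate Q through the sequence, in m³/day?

Flow is perpendicular to layering, so the layers act in series and the equivalent K is the thickness-weighted harmonic mean.
Total thickness L = 11.2 + 4.85 = 16.05 m.
Σ(b_i/K_i) = 11.2/2.77 + 4.85/8.98 = 4.583 d.
K_eq = L / Σ(b_i/K_i) = 16.05 / 4.583 = 3.502 m/day.
Q = K_eq · A · (Δh/L) = 3.502 × 1430 × (3.21/16.05) = 1002 m³/day.

1000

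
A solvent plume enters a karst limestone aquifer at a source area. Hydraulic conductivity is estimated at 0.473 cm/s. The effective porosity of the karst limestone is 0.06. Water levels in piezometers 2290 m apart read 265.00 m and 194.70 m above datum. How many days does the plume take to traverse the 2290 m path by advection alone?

Convert K: 0.473 cm/s × 864 = 408.7 m/day.
Hydraulic gradient i = (265.00 − 194.70) / 2290 = 70.3 / 2290 = 0.03070.
Darcy flux q = K · i = 408.7 × 0.03070 = 12.55 m/day.
Seepage velocity v = q / n_e = 12.55 / 0.06 = 209.1 m/day.
Travel time t = L / v = 2290 / 209.1 = 10.95 days.

11.0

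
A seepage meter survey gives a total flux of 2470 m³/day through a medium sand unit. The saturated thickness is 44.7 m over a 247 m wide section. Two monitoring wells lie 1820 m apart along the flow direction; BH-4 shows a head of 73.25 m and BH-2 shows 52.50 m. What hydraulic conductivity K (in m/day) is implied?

19.6

Cross-sectional area A = 247 × 44.7 = 11041 m².
Hydraulic gradient i = (73.25 − 52.50) / 1820 = 20.75 / 1820 = 0.01140.
From Q = K·A·i, K = Q / (A·i) = 2470 / (11041 × 0.01140) = 19.62 m/day.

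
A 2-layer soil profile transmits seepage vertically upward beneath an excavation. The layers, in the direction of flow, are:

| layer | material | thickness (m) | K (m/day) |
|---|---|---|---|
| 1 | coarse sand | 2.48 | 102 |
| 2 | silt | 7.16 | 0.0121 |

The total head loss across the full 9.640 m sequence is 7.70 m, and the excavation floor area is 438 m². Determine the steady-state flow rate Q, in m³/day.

Flow is perpendicular to layering, so the layers act in series and the equivalent K is the thickness-weighted harmonic mean.
Total thickness L = 2.48 + 7.16 = 9.640 m.
Σ(b_i/K_i) = 2.48/102 + 7.16/0.0121 = 591.8 d.
K_eq = L / Σ(b_i/K_i) = 9.640 / 591.8 = 0.01629 m/day.
Q = K_eq · A · (Δh/L) = 0.01629 × 438 × (7.70/9.640) = 5.699 m³/day.

5.70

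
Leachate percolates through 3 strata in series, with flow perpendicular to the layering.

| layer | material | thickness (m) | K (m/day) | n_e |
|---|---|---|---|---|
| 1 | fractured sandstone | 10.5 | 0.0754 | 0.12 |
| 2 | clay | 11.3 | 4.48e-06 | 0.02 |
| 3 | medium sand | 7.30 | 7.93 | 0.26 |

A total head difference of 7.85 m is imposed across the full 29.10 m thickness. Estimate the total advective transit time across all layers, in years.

2980

With flow normal to the layers, continuity requires the same specific discharge q through every layer.
Σ(b_i/K_i) = 10.5/0.0754 + 11.3/4.48e-06 + 7.30/7.93 = 2.522e+06 d.
q = Δh / Σ(b_i/K_i) = 7.85 / 2.522e+06 = 3.112e-06 m/day.
In each layer the seepage velocity is v_i = q/n_i, so the layer transit time is t_i = b_i·n_i / q:
  layer 1 (fractured sandstone): t_1 = 10.5 × 0.12 / 3.112e-06 = 4.049e+05 d
  layer 2 (clay): t_2 = 11.3 × 0.02 / 3.112e-06 = 72621 d
  layer 3 (medium sand): t_3 = 7.30 × 0.26 / 3.112e-06 = 6.099e+05 d
Total t = Σ t_i = 1.087e+06 days = 2977 years.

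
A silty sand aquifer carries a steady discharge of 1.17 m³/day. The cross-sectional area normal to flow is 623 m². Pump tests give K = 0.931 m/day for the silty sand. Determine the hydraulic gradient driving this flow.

From Q = K·A·i, i = Q / (K·A) = 1.17 / (0.9310 × 623.0) = 0.002017.

0.00202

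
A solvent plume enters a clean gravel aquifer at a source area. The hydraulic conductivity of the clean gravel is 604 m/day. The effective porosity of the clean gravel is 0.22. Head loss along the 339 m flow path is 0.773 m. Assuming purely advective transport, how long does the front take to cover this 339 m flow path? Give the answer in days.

54.2

Hydraulic gradient i = Δh / L = 0.773 / 339 = 0.002280.
Darcy flux q = K · i = 604.0 × 0.002280 = 1.377 m/day.
Seepage velocity v = q / n_e = 1.377 / 0.22 = 6.260 m/day.
Travel time t = L / v = 339 / 6.260 = 54.15 days.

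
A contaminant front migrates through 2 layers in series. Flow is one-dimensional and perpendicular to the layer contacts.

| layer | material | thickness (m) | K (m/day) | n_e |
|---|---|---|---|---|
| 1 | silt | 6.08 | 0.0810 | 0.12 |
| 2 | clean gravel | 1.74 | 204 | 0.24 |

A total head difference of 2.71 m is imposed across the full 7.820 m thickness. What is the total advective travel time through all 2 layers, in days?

With flow normal to the layers, continuity requires the same specific discharge q through every layer.
Σ(b_i/K_i) = 6.08/0.0810 + 1.74/204 = 75.07 d.
q = Δh / Σ(b_i/K_i) = 2.71 / 75.07 = 0.03610 m/day.
In each layer the seepage velocity is v_i = q/n_i, so the layer transit time is t_i = b_i·n_i / q:
  layer 1 (silt): t_1 = 6.08 × 0.12 / 0.03610 = 20.21 d
  layer 2 (clean gravel): t_2 = 1.74 × 0.24 / 0.03610 = 11.57 d
Total t = Σ t_i = 31.78 days.

31.8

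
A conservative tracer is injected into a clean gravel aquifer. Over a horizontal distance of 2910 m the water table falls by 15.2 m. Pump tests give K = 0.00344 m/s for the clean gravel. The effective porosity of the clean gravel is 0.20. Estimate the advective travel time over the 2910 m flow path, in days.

Convert K: 0.00344 m/s × 86400 = 297.2 m/day.
Hydraulic gradient i = Δh / L = 15.2 / 2910 = 0.005223.
Darcy flux q = K · i = 297.2 × 0.005223 = 1.552 m/day.
Seepage velocity v = q / n_e = 1.552 / 0.20 = 7.762 m/day.
Travel time t = L / v = 2910 / 7.762 = 374.9 days.

375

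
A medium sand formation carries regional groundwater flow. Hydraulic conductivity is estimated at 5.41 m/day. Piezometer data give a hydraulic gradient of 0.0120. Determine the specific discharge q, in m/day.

Hydraulic gradient i = 0.0120.
Specific discharge q = K · i = 5.410 × 0.01200 = 0.06492 m/day.

0.0649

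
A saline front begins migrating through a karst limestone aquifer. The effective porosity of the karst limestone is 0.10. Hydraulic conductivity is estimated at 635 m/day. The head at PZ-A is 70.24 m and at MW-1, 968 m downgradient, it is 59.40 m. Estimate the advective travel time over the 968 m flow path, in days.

Hydraulic gradient i = (70.24 − 59.40) / 968 = 10.84 / 968 = 0.01120.
Darcy flux q = K · i = 635.0 × 0.01120 = 7.111 m/day.
Seepage velocity v = q / n_e = 7.111 / 0.10 = 71.11 m/day.
Travel time t = L / v = 968 / 71.11 = 13.61 days.

13.6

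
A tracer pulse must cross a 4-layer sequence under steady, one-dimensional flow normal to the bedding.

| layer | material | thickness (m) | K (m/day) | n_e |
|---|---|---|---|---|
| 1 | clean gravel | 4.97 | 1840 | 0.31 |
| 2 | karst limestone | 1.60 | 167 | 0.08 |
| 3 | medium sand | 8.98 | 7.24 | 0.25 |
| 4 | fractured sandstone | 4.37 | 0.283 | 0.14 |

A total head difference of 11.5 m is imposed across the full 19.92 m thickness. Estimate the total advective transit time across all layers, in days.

With flow normal to the layers, continuity requires the same specific discharge q through every layer.
Σ(b_i/K_i) = 4.97/1840 + 1.60/167 + 8.98/7.24 + 4.37/0.283 = 16.69 d.
q = Δh / Σ(b_i/K_i) = 11.5 / 16.69 = 0.6889 m/day.
In each layer the seepage velocity is v_i = q/n_i, so the layer transit time is t_i = b_i·n_i / q:
  layer 1 (clean gravel): t_1 = 4.97 × 0.31 / 0.6889 = 2.237 d
  layer 2 (karst limestone): t_2 = 1.60 × 0.08 / 0.6889 = 0.1858 d
  layer 3 (medium sand): t_3 = 8.98 × 0.25 / 0.6889 = 3.259 d
  layer 4 (fractured sandstone): t_4 = 4.37 × 0.14 / 0.6889 = 0.8881 d
Total t = Σ t_i = 6.570 days.

6.57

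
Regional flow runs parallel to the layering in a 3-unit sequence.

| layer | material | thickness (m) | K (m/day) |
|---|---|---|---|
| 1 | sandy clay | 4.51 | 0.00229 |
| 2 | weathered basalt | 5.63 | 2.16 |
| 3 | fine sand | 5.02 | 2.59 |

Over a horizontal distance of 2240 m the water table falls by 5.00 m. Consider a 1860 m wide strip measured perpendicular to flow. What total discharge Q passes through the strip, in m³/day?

Flow is parallel to layering, so each bed carries its own Darcy discharge and the transmissivities add.
Σ(K_i·b_i) = 0.00229×4.51 + 2.16×5.63 + 2.59×5.02 = 25.17 m²/day.
Hydraulic gradient i = Δh / L = 5.00 / 2240 = 0.002232.
Q = Σ(K_i·b_i) · W · i = 25.17 × 1860 × 0.002232 = 104.5 m³/day.

105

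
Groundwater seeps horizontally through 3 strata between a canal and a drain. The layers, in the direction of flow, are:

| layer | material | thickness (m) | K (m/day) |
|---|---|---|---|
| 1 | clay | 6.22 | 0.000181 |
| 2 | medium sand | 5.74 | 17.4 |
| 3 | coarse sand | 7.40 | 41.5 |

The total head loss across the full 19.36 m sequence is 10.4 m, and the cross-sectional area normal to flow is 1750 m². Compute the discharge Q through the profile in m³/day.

Flow is perpendicular to layering, so the layers act in series and the equivalent K is the thickness-weighted harmonic mean.
Total thickness L = 6.22 + 5.74 + 7.40 = 19.36 m.
Σ(b_i/K_i) = 6.22/0.000181 + 5.74/17.4 + 7.40/41.5 = 34365 d.
K_eq = L / Σ(b_i/K_i) = 19.36 / 34365 = 0.0005634 m/day.
Q = K_eq · A · (Δh/L) = 0.0005634 × 1750 × (10.4/19.36) = 0.5296 m³/day.

0.530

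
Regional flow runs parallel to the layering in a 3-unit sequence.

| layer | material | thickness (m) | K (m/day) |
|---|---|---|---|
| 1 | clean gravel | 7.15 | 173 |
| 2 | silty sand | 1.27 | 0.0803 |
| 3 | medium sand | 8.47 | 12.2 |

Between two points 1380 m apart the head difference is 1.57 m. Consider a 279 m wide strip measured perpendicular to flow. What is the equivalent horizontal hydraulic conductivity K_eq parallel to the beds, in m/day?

79.4

Flow is parallel to layering, so each bed carries its own Darcy discharge and the transmissivities add.
Σ(K_i·b_i) = 173×7.15 + 0.0803×1.27 + 12.2×8.47 = 1340 m²/day.
Total thickness b = 16.89 m, so K_eq = Σ(K_i·b_i)/b = 79.36 m/day.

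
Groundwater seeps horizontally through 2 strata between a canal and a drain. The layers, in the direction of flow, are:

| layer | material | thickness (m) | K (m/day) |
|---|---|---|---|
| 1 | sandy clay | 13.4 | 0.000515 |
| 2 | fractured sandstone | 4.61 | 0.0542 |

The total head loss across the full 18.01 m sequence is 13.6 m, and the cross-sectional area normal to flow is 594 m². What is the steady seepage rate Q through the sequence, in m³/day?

Flow is perpendicular to layering, so the layers act in series and the equivalent K is the thickness-weighted harmonic mean.
Total thickness L = 13.4 + 4.61 = 18.01 m.
Σ(b_i/K_i) = 13.4/0.000515 + 4.61/0.0542 = 26104 d.
K_eq = L / Σ(b_i/K_i) = 18.01 / 26104 = 0.0006899 m/day.
Q = K_eq · A · (Δh/L) = 0.0006899 × 594 × (13.6/18.01) = 0.3095 m³/day.

0.309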